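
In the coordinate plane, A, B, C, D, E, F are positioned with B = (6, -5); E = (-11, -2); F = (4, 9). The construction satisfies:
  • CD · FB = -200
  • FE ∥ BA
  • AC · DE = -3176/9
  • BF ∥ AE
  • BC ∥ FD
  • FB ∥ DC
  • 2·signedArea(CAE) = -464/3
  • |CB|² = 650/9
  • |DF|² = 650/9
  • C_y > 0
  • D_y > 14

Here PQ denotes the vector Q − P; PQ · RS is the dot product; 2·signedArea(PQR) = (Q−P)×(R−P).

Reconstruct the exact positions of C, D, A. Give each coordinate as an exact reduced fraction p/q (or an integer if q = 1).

A = (-9, -16)
C = (-1/3, 2/3)
D = (-7/3, 44/3)

1. A_x = -9  [BF ∥ AE ∩ FE ∥ BA]
2. A_y = -16  [BF ∥ AE ∩ FE ∥ BA]
   → A = (-9, -16)
3. C_x = -1/3  [line -14·x + -2·y + -10/3 = 0 ∩ |CB|² = 650/9]
4. C_y = 2/3  [line -14·x + -2·y + -10/3 = 0 ∩ |CB|² = 650/9]
   → C = (-1/3, 2/3)
5. D_x = -7/3  [FB ∥ DC ∩ BC ∥ FD]
6. D_y = 44/3  [FB ∥ DC ∩ BC ∥ FD]
   → D = (-7/3, 44/3)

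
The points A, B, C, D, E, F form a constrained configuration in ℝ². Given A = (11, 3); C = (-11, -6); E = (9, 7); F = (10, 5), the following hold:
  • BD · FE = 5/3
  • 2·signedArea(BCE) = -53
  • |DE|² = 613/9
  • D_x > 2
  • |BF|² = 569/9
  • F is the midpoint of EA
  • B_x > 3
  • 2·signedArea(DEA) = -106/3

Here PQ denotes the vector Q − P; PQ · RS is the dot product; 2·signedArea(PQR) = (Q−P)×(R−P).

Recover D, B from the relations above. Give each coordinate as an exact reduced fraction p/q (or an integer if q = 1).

B = (10/3, 2/3)
D = (3, 4/3)

1. D_x = 3  [line 4·x + 2·y + -44/3 = 0 ∩ |DE|² = 613/9]
2. D_y = 4/3  [line 4·x + 2·y + -44/3 = 0 ∩ |DE|² = 613/9]
   → D = (3, 4/3)
3. B_x = 10/3  [BD · FE = 5/3 ∩ 2·signedArea(BCE) = -53]
4. B_y = 2/3  [BD · FE = 5/3 ∩ 2·signedArea(BCE) = -53]
   → B = (10/3, 2/3)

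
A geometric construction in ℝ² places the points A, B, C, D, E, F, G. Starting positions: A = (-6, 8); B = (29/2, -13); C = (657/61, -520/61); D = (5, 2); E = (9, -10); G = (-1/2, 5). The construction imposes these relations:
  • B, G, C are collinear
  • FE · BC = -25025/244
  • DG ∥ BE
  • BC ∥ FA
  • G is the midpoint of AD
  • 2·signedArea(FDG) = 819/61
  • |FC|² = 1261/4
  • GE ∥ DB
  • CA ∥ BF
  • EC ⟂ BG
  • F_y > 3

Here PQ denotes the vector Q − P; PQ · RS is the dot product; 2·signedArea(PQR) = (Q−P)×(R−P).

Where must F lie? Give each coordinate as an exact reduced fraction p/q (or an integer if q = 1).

1. F_x = -277/122  [BC ∥ FA ∩ CA ∥ BF]
2. F_y = 215/61  [BC ∥ FA ∩ CA ∥ BF]
   → F = (-277/122, 215/61)

F = (-277/122, 215/61)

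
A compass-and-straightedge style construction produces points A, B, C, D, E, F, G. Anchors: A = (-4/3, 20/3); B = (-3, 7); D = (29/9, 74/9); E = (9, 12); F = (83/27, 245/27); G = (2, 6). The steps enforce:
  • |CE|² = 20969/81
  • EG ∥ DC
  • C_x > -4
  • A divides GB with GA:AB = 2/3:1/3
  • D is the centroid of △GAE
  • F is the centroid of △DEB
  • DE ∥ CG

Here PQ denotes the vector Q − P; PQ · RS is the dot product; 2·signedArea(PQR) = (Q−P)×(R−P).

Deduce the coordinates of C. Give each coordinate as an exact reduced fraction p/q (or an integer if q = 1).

C = (-34/9, 20/9)

1. C_x = -34/9  [DE ∥ CG ∩ EG ∥ DC]
2. C_y = 20/9  [DE ∥ CG ∩ EG ∥ DC]
   → C = (-34/9, 20/9)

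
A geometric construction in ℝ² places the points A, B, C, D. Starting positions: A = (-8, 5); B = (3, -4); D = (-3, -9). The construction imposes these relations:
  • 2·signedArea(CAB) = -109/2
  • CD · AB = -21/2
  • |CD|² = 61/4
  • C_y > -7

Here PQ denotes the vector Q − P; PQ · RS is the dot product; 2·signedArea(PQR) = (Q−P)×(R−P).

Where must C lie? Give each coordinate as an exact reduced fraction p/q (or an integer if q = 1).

1. C_x = 0  [2·signedArea(CAB) = -109/2 ∩ CD · AB = -21/2]
2. C_y = -13/2  [2·signedArea(CAB) = -109/2 ∩ CD · AB = -21/2]
   → C = (0, -13/2)

C = (0, -13/2)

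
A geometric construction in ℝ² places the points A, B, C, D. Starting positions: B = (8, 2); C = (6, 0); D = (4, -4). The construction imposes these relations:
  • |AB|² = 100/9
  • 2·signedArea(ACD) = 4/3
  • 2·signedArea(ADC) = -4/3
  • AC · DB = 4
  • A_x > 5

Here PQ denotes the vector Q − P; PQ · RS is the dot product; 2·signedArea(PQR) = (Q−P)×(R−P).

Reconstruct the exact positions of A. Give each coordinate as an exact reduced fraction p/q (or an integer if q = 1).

A = (6, -2/3)

1. A_x = 6  [AC · DB = 4 ∩ 2·signedArea(ADC) = -4/3]
2. A_y = -2/3  [AC · DB = 4 ∩ 2·signedArea(ADC) = -4/3]
   → A = (6, -2/3)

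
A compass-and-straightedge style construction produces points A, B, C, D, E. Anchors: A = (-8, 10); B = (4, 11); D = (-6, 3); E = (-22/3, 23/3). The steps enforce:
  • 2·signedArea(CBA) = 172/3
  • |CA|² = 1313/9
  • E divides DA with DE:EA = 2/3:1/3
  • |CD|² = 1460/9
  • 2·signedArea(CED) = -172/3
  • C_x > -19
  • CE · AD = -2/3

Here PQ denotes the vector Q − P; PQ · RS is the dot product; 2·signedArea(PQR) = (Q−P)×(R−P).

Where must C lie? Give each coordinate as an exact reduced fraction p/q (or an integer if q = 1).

1. C_x = -56/3  [2·signedArea(CED) = -172/3 ∩ 2·signedArea(CBA) = 172/3]
2. C_y = 13/3  [2·signedArea(CED) = -172/3 ∩ 2·signedArea(CBA) = 172/3]
   → C = (-56/3, 13/3)

C = (-56/3, 13/3)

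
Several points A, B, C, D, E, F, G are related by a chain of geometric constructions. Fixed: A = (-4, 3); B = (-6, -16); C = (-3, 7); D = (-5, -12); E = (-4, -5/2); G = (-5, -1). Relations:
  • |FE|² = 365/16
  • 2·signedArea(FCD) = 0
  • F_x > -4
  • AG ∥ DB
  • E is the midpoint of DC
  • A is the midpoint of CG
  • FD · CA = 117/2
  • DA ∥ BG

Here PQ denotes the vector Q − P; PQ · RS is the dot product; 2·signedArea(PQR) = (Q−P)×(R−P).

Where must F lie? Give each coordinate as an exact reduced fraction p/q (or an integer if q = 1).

F = (-7/2, 9/4)

1. F_x = -7/2  [2·signedArea(FCD) = 0 ∩ FD · CA = 117/2]
2. F_y = 9/4  [2·signedArea(FCD) = 0 ∩ FD · CA = 117/2]
   → F = (-7/2, 9/4)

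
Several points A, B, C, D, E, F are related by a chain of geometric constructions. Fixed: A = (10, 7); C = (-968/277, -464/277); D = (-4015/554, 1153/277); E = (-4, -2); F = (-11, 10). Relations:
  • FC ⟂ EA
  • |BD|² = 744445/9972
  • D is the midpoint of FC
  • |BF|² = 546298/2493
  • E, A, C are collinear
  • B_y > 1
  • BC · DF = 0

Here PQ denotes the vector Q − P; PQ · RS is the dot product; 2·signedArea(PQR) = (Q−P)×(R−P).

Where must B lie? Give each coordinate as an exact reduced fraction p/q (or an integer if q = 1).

B = (694/831, 307/277)

1. B_x = 694/831  [line 2079/554·x + -1617/277·y + 924/277 = 0 ∩ |BD|² = 744445/9972]
2. B_y = 307/277  [line 2079/554·x + -1617/277·y + 924/277 = 0 ∩ |BD|² = 744445/9972]
   → B = (694/831, 307/277)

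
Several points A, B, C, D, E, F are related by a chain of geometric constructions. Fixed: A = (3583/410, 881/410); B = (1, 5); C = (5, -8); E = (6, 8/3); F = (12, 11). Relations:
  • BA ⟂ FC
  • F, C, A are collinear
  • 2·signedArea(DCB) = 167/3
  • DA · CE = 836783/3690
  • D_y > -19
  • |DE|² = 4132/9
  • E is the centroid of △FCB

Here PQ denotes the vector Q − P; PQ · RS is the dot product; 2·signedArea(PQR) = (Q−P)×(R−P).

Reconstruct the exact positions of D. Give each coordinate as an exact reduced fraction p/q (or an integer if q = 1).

1. D_x = 4  [DA · CE = 836783/3690 ∩ 2·signedArea(DCB) = 167/3]
2. D_y = -56/3  [DA · CE = 836783/3690 ∩ 2·signedArea(DCB) = 167/3]
   → D = (4, -56/3)

D = (4, -56/3)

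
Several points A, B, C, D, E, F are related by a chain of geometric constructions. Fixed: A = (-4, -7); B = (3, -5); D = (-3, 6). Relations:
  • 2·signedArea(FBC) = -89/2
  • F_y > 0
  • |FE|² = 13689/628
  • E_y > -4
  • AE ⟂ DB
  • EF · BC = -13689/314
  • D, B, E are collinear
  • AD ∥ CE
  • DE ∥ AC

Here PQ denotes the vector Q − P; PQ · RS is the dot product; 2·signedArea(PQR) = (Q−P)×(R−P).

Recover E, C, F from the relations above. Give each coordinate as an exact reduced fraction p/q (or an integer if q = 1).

1. E_x = 351/157  [D, B, E are collinear ∩ AE ⟂ DB]
2. E_y = -565/157  [D, B, E are collinear ∩ AE ⟂ DB]
   → E = (351/157, -565/157)
3. C_x = 194/157  [AD ∥ CE ∩ DE ∥ AC]
4. C_y = -2606/157  [AD ∥ CE ∩ DE ∥ AC]
   → C = (194/157, -2606/157)
5. F_x = 0  [2·signedArea(FBC) = -89/2 ∩ EF · BC = -13689/314]
6. F_y = 1/2  [2·signedArea(FBC) = -89/2 ∩ EF · BC = -13689/314]
   → F = (0, 1/2)

C = (194/157, -2606/157)
E = (351/157, -565/157)
F = (0, 1/2)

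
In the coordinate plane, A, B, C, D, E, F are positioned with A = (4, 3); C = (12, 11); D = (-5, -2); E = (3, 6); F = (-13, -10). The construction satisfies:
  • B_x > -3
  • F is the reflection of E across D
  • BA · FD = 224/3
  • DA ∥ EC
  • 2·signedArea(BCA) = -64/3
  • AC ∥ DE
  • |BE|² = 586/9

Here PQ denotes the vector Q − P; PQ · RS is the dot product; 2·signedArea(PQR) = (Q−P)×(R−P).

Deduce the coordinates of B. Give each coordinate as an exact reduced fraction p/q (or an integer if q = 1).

1. B_x = -2  [BA · FD = 224/3 ∩ 2·signedArea(BCA) = -64/3]
2. B_y = -1/3  [BA · FD = 224/3 ∩ 2·signedArea(BCA) = -64/3]
   → B = (-2, -1/3)

B = (-2, -1/3)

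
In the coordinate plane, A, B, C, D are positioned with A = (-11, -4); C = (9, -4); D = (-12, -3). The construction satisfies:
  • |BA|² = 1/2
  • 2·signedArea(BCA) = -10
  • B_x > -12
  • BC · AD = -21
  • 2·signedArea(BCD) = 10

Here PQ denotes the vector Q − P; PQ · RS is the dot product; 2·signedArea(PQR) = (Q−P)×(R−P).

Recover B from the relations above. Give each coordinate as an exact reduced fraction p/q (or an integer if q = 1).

B = (-23/2, -7/2)

1. B_x = -23/2  [2·signedArea(BCA) = -10 ∩ BC · AD = -21]
2. B_y = -7/2  [2·signedArea(BCA) = -10 ∩ BC · AD = -21]
   → B = (-23/2, -7/2)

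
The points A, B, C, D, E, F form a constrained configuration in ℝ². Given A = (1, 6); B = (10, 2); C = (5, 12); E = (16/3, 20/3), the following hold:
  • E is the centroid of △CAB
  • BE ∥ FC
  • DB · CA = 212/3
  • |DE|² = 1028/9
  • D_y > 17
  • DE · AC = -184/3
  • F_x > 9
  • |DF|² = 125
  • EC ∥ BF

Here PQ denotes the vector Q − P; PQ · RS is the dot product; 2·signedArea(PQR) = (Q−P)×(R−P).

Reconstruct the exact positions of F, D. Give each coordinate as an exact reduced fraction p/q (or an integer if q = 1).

1. F_x = 29/3  [BE ∥ FC ∩ EC ∥ BF]
2. F_y = 22/3  [BE ∥ FC ∩ EC ∥ BF]
   → F = (29/3, 22/3)
3. D_x = 14/3  [line -4·x + -6·y + 368/3 = 0 ∩ |DE|² = 1028/9]
4. D_y = 52/3  [line -4·x + -6·y + 368/3 = 0 ∩ |DE|² = 1028/9]
   → D = (14/3, 52/3)

D = (14/3, 52/3)
F = (29/3, 22/3)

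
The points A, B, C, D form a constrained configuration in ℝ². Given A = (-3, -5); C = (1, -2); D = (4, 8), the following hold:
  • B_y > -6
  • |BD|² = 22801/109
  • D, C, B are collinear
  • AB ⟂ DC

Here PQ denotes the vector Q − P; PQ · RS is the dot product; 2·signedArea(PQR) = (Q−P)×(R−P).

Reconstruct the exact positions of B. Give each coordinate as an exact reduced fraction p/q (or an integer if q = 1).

B = (-17/109, -638/109)

1. B_x = -17/109  [D, C, B are collinear ∩ AB ⟂ DC]
2. B_y = -638/109  [D, C, B are collinear ∩ AB ⟂ DC]
   → B = (-17/109, -638/109)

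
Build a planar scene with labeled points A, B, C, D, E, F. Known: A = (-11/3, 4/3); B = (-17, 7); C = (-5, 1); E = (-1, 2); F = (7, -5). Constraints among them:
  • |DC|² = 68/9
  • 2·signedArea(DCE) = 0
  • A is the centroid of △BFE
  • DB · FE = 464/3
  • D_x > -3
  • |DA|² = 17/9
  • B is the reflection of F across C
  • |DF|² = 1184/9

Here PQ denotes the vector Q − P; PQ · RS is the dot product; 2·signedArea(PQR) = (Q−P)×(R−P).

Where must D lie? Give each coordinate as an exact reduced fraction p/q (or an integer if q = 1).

1. D_x = -7/3  [2·signedArea(DCE) = 0 ∩ DB · FE = 464/3]
2. D_y = 5/3  [2·signedArea(DCE) = 0 ∩ DB · FE = 464/3]
   → D = (-7/3, 5/3)

D = (-7/3, 5/3)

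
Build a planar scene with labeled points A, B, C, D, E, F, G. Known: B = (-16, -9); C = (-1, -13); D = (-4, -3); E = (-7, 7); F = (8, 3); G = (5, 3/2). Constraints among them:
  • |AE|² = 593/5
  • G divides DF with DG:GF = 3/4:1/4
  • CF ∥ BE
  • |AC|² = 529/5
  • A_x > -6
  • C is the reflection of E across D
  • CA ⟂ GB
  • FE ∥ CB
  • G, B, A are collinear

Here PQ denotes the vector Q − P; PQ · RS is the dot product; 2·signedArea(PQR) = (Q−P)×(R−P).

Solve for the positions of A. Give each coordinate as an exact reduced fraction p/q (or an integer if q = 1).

A = (-28/5, -19/5)

1. A_x = -28/5  [G, B, A are collinear ∩ CA ⟂ GB]
2. A_y = -19/5  [G, B, A are collinear ∩ CA ⟂ GB]
   → A = (-28/5, -19/5)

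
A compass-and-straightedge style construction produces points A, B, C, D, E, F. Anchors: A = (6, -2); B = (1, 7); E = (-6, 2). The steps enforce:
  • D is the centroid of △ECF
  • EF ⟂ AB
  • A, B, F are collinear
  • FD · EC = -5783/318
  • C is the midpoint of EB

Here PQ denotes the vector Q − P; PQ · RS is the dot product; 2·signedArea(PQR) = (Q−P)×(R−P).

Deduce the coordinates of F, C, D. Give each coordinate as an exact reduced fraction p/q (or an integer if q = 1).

1. F_x = 78/53  [A, B, F are collinear ∩ EF ⟂ AB]
2. F_y = 326/53  [A, B, F are collinear ∩ EF ⟂ AB]
   → F = (78/53, 326/53)
3. C_x = -5/2  [C is the midpoint of EB]
4. C_y = 9/2  [C is the midpoint of EB]
   → C = (-5/2, 9/2)
5. D_x = -745/318  [D is the centroid of △ECF]
6. D_y = 447/106  [D is the centroid of △ECF]
   → D = (-745/318, 447/106)

C = (-5/2, 9/2)
D = (-745/318, 447/106)
F = (78/53, 326/53)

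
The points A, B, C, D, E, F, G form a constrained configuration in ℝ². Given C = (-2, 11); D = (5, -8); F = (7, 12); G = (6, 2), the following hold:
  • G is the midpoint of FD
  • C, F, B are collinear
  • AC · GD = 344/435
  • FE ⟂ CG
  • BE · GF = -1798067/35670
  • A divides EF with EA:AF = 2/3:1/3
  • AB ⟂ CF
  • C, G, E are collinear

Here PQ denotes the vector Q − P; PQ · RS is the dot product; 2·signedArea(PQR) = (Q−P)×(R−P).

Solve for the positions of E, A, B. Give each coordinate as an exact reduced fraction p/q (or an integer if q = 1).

A = (748/145, 4508/435)
B = (59467/11890, 420119/35670)
E = (214/145, 1028/145)

1. E_x = 214/145  [C, G, E are collinear ∩ FE ⟂ CG]
2. E_y = 1028/145  [C, G, E are collinear ∩ FE ⟂ CG]
   → E = (214/145, 1028/145)
3. A_x = 748/145  [A divides EF with EA:AF = 2/3:1/3]
4. A_y = 4508/435  [A divides EF with EA:AF = 2/3:1/3]
   → A = (748/145, 4508/435)
5. B_x = 59467/11890  [C, F, B are collinear ∩ AB ⟂ CF]
6. B_y = 420119/35670  [C, F, B are collinear ∩ AB ⟂ CF]
   → B = (59467/11890, 420119/35670)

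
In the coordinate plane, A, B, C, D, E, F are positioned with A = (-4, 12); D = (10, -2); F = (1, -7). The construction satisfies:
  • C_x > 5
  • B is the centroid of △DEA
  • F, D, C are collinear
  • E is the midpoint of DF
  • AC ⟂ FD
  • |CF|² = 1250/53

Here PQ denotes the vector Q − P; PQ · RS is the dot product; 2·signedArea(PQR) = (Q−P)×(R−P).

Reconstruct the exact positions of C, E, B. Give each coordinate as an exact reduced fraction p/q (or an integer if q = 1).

B = (23/6, 11/6)
C = (278/53, -246/53)
E = (11/2, -9/2)

1. C_x = 278/53  [F, D, C are collinear ∩ AC ⟂ FD]
2. C_y = -246/53  [F, D, C are collinear ∩ AC ⟂ FD]
   → C = (278/53, -246/53)
3. E_x = 11/2  [E is the midpoint of DF]
4. E_y = -9/2  [E is the midpoint of DF]
   → E = (11/2, -9/2)
5. B_x = 23/6  [B is the centroid of △DEA]
6. B_y = 11/6  [B is the centroid of △DEA]
   → B = (23/6, 11/6)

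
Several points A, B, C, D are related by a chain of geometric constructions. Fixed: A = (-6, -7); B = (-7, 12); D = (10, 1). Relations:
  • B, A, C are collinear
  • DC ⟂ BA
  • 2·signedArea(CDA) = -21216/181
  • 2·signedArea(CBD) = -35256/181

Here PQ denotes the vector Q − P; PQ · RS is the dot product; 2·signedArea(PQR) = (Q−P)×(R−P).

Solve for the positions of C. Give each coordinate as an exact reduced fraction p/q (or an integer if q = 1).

1. C_x = -1154/181  [B, A, C are collinear ∩ DC ⟂ BA]
2. C_y = 25/181  [B, A, C are collinear ∩ DC ⟂ BA]
   → C = (-1154/181, 25/181)

C = (-1154/181, 25/181)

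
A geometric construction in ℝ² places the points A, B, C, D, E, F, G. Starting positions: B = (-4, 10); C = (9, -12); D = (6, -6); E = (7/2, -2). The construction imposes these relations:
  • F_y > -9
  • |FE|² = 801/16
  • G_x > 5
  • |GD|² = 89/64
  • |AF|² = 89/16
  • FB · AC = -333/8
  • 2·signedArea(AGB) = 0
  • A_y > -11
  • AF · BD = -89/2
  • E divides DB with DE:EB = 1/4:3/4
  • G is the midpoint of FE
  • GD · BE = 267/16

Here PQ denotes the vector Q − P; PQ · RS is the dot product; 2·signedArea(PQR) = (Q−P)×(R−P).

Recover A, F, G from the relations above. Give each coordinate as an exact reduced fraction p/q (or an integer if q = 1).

1. G_x = 43/8  [line -15/2·x + 12·y + 1605/16 = 0 ∩ |GD|² = 89/64]
2. G_y = -5  [line -15/2·x + 12·y + 1605/16 = 0 ∩ |GD|² = 89/64]
   → G = (43/8, -5)
3. F_x = 29/4  [G is the midpoint of FE]
4. F_y = -8  [G is the midpoint of FE]
   → F = (29/4, -8)
5. A_x = 17/2  [2·signedArea(AGB) = 0 ∩ FB · AC = -333/8]
6. A_y = -10  [2·signedArea(AGB) = 0 ∩ FB · AC = -333/8]
   → A = (17/2, -10)

A = (17/2, -10)
F = (29/4, -8)
G = (43/8, -5)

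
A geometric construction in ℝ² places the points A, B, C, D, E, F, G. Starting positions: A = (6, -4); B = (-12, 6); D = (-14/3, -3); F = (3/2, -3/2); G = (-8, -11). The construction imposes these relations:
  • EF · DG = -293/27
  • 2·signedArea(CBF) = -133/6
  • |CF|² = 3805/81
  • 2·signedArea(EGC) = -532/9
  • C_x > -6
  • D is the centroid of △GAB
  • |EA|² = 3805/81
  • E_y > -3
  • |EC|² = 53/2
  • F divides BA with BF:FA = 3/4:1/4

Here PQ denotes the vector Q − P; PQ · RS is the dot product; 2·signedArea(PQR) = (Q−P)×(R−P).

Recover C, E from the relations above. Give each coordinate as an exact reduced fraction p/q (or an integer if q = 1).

C = (-91/18, 1/2)
E = (-5/9, -2)

1. E_x = -5/9  [line 10/3·x + 8·y + 482/27 = 0 ∩ |EA|² = 3805/81]
2. E_y = -2  [line 10/3·x + 8·y + 482/27 = 0 ∩ |EA|² = 3805/81]
   → E = (-5/9, -2)
3. C_x = -91/18  [2·signedArea(CBF) = -133/6 ∩ 2·signedArea(EGC) = -532/9]
4. C_y = 1/2  [2·signedArea(CBF) = -133/6 ∩ 2·signedArea(EGC) = -532/9]
   → C = (-91/18, 1/2)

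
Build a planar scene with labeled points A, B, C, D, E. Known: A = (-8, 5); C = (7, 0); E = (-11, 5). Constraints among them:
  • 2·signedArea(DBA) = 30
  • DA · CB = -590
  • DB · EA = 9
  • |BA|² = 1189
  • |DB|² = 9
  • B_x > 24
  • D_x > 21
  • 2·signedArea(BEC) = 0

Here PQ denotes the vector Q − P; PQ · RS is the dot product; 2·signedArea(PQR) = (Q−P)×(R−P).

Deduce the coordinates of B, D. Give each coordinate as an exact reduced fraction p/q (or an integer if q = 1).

1. B_x = 25  [line 5·x + 18·y + -35 = 0 ∩ |BA|² = 1189]
2. B_y = -5  [line 5·x + 18·y + -35 = 0 ∩ |BA|² = 1189]
   → B = (25, -5)
3. D_x = 22  [DB · EA = 9 ∩ DA · CB = -590]
4. D_y = -5  [DB · EA = 9 ∩ DA · CB = -590]
   → D = (22, -5)

B = (25, -5)
D = (22, -5)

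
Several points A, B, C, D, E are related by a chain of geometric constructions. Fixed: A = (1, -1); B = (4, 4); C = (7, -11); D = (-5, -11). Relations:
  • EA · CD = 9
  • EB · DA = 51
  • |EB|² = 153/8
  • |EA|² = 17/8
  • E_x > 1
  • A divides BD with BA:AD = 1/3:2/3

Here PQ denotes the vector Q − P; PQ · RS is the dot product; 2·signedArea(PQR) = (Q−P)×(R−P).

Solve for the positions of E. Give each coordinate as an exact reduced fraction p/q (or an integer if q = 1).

1. E_x = 7/4  [EA · CD = 9 ∩ EB · DA = 51]
2. E_y = 1/4  [EA · CD = 9 ∩ EB · DA = 51]
   → E = (7/4, 1/4)

E = (7/4, 1/4)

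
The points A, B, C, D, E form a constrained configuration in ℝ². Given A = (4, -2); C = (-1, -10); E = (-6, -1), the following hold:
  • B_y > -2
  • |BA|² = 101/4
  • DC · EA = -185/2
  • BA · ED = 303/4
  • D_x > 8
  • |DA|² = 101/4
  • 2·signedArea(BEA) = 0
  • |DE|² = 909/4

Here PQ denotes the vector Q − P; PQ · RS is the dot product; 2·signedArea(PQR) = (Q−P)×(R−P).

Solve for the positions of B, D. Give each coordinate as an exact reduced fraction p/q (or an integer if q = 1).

1. B_x = -1  [line 1·x + 10·y + 16 = 0 ∩ |BA|² = 101/4]
2. B_y = -3/2  [line 1·x + 10·y + 16 = 0 ∩ |BA|² = 101/4]
   → B = (-1, -3/2)
3. D_x = 9  [line -10·x + 1·y + 185/2 = 0 ∩ |DA|² = 101/4]
4. D_y = -5/2  [line -10·x + 1·y + 185/2 = 0 ∩ |DA|² = 101/4]
   → D = (9, -5/2)

B = (-1, -3/2)
D = (9, -5/2)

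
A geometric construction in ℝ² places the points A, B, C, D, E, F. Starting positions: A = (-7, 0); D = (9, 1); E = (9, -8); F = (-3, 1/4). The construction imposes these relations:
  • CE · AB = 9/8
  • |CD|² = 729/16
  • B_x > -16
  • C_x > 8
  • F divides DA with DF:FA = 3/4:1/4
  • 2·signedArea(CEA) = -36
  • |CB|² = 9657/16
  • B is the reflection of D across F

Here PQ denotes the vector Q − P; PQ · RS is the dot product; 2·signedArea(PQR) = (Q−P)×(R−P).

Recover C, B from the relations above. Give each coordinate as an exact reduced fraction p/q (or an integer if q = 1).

B = (-15, -1/2)
C = (9, -23/4)

1. C_x = 9  [line -8·x + -16·y + -20 = 0 ∩ |CD|² = 729/16]
2. C_y = -23/4  [line -8·x + -16·y + -20 = 0 ∩ |CD|² = 729/16]
   → C = (9, -23/4)
3. B_x = -15  [B is the reflection of D across F]
4. B_y = -1/2  [B is the reflection of D across F]
   → B = (-15, -1/2)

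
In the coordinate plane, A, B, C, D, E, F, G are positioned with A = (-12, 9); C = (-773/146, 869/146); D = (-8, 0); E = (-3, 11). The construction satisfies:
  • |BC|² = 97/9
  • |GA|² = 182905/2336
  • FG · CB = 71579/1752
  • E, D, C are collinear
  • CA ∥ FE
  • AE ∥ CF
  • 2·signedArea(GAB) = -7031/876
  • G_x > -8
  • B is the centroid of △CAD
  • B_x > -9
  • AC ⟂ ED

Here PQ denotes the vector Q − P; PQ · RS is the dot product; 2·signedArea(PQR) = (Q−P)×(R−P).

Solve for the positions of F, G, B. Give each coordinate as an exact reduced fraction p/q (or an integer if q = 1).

B = (-1231/146, 2183/438)
F = (541/146, 1161/146)
G = (-4277/584, 869/584)

1. F_x = 541/146  [CA ∥ FE ∩ AE ∥ CF]
2. F_y = 1161/146  [CA ∥ FE ∩ AE ∥ CF]
   → F = (541/146, 1161/146)
3. B_x = -1231/146  [B is the centroid of △CAD]
4. B_y = 2183/438  [B is the centroid of △CAD]
   → B = (-1231/146, 2183/438)
5. G_x = -4277/584  [2·signedArea(GAB) = -7031/876 ∩ FG · CB = 71579/1752]
6. G_y = 869/584  [2·signedArea(GAB) = -7031/876 ∩ FG · CB = 71579/1752]
   → G = (-4277/584, 869/584)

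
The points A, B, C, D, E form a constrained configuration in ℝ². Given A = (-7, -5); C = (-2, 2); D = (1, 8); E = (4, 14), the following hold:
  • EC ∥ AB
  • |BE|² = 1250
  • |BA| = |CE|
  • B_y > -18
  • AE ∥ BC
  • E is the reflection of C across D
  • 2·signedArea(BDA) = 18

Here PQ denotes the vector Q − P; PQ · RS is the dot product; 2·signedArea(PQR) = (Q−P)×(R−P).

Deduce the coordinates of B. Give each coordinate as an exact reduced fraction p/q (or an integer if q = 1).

B = (-13, -17)

1. B_x = -13  [AE ∥ BC ∩ EC ∥ AB]
2. B_y = -17  [AE ∥ BC ∩ EC ∥ AB]
   → B = (-13, -17)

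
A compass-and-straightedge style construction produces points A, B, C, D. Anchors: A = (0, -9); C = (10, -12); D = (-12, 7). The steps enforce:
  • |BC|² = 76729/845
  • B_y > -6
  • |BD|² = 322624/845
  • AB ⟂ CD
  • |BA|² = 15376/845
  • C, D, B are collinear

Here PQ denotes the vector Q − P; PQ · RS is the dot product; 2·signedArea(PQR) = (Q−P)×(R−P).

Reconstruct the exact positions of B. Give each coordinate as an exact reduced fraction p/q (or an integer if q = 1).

B = (2356/845, -4877/845)

1. B_x = 2356/845  [C, D, B are collinear ∩ AB ⟂ CD]
2. B_y = -4877/845  [C, D, B are collinear ∩ AB ⟂ CD]
   → B = (2356/845, -4877/845)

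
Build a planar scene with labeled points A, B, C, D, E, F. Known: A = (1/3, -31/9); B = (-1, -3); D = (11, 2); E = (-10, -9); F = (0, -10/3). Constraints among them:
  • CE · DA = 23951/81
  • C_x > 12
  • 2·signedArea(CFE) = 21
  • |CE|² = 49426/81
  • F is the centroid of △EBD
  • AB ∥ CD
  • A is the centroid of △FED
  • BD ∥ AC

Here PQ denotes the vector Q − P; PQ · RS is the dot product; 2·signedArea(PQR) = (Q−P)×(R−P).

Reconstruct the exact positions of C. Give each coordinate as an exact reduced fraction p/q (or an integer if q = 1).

1. C_x = 37/3  [AB ∥ CD ∩ BD ∥ AC]
2. C_y = 14/9  [AB ∥ CD ∩ BD ∥ AC]
   → C = (37/3, 14/9)

C = (37/3, 14/9)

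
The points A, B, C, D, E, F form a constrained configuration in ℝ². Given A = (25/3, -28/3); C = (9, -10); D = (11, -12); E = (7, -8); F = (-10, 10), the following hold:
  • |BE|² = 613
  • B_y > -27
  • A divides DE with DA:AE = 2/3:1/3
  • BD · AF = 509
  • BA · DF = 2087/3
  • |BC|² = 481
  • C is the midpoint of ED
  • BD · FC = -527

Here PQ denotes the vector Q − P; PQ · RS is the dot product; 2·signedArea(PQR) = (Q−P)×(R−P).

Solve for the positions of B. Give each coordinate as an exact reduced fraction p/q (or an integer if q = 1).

B = (24, -26)

1. B_x = 24  [BA · DF = 2087/3 ∩ BD · AF = 509]
2. B_y = -26  [BA · DF = 2087/3 ∩ BD · AF = 509]
   → B = (24, -26)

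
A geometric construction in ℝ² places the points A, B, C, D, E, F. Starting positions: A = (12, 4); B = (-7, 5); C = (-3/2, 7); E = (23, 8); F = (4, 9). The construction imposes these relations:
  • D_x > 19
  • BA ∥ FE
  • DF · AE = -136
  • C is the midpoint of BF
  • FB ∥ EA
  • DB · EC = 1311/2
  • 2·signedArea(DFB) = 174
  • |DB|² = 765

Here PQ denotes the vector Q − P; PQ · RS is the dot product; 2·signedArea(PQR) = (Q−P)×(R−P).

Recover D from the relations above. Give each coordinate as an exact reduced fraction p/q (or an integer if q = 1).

1. D_x = 20  [DF · AE = -136 ∩ DB · EC = 1311/2]
2. D_y = -1  [DF · AE = -136 ∩ DB · EC = 1311/2]
   → D = (20, -1)

D = (20, -1)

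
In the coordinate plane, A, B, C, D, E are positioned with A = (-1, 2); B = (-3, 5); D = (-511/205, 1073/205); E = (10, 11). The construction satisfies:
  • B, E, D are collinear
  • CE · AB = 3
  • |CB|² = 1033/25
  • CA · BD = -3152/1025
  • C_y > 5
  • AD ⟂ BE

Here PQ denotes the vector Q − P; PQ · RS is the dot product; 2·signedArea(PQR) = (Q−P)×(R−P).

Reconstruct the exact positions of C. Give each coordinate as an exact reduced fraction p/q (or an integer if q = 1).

1. C_x = 17/5  [CA · BD = -3152/1025 ∩ CE · AB = 3]
2. C_y = 28/5  [CA · BD = -3152/1025 ∩ CE · AB = 3]
   → C = (17/5, 28/5)

C = (17/5, 28/5)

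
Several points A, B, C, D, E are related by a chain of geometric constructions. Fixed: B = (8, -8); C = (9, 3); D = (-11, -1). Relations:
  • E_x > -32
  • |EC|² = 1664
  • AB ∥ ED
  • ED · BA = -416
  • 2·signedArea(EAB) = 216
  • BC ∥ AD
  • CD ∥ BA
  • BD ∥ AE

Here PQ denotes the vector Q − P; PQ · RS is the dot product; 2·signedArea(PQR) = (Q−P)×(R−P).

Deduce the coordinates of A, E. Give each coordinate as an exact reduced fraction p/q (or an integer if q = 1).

A = (-12, -12)
E = (-31, -5)

1. A_x = -12  [BC ∥ AD ∩ CD ∥ BA]
2. A_y = -12  [BC ∥ AD ∩ CD ∥ BA]
   → A = (-12, -12)
3. E_x = -31  [AB ∥ ED ∩ BD ∥ AE]
4. E_y = -5  [AB ∥ ED ∩ BD ∥ AE]
   → E = (-31, -5)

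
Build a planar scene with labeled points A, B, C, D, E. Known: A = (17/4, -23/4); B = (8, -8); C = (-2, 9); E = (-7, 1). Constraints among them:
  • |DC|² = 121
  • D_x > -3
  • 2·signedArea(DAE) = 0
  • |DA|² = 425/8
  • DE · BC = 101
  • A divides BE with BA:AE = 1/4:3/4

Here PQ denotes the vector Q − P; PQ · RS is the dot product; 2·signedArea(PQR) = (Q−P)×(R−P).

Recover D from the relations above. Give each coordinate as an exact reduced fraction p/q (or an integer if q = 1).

1. D_x = -2  [2·signedArea(DAE) = 0 ∩ DE · BC = 101]
2. D_y = -2  [2·signedArea(DAE) = 0 ∩ DE · BC = 101]
   → D = (-2, -2)

D = (-2, -2)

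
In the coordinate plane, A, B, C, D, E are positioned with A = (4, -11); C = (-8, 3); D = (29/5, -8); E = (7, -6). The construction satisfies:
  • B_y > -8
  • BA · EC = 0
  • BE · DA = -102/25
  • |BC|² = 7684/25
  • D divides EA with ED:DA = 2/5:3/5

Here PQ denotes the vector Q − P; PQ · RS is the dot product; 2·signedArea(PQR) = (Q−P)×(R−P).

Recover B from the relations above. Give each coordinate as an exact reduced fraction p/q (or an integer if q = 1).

B = (32/5, -7)

1. B_x = 32/5  [BA · EC = 0 ∩ BE · DA = -102/25]
2. B_y = -7  [BA · EC = 0 ∩ BE · DA = -102/25]
   → B = (32/5, -7)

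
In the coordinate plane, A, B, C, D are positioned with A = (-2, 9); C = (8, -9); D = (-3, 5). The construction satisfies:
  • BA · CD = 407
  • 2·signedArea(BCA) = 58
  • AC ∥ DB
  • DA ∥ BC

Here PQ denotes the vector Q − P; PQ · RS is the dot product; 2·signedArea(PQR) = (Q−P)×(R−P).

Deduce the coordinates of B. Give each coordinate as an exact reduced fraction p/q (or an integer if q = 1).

1. B_x = 7  [DA ∥ BC ∩ AC ∥ DB]
2. B_y = -13  [DA ∥ BC ∩ AC ∥ DB]
   → B = (7, -13)

B = (7, -13)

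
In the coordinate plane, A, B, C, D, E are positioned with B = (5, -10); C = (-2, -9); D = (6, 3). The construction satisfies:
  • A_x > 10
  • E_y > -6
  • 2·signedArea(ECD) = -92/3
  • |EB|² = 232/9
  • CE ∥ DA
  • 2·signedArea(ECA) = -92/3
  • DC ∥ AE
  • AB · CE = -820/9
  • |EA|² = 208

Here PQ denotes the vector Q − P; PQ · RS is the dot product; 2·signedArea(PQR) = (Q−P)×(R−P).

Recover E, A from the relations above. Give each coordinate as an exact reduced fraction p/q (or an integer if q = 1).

A = (11, 20/3)
E = (3, -16/3)

1. E_x = 3  [line -12·x + 8·y + 236/3 = 0 ∩ |EB|² = 232/9]
2. E_y = -16/3  [line -12·x + 8·y + 236/3 = 0 ∩ |EB|² = 232/9]
   → E = (3, -16/3)
3. A_x = 11  [2·signedArea(ECA) = -92/3 ∩ DC ∥ AE]
4. A_y = 20/3  [2·signedArea(ECA) = -92/3 ∩ DC ∥ AE]
   → A = (11, 20/3)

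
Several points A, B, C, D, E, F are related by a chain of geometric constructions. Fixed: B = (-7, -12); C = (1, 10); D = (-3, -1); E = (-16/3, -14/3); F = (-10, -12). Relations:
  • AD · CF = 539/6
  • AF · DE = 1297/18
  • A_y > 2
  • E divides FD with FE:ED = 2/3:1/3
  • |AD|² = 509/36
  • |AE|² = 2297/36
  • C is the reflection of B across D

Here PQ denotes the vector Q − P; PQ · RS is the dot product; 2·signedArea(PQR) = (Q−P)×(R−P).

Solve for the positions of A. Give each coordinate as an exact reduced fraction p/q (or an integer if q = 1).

A = (-13/6, 8/3)

1. A_x = -13/6  [AD · CF = 539/6 ∩ AF · DE = 1297/18]
2. A_y = 8/3  [AD · CF = 539/6 ∩ AF · DE = 1297/18]
   → A = (-13/6, 8/3)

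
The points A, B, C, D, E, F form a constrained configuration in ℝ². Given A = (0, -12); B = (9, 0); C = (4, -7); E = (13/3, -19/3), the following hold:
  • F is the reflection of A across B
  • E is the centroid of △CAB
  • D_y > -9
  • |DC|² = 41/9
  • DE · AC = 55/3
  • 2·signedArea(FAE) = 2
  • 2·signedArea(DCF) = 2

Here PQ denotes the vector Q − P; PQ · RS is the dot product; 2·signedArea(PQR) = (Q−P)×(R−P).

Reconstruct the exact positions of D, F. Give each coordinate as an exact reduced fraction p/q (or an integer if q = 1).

D = (8/3, -26/3)
F = (18, 12)

1. D_x = 8/3  [line -4·x + -5·y + -98/3 = 0 ∩ |DC|² = 41/9]
2. D_y = -26/3  [line -4·x + -5·y + -98/3 = 0 ∩ |DC|² = 41/9]
   → D = (8/3, -26/3)
3. F_x = 18  [2·signedArea(DCF) = 2 ∩ F is the reflection of A across B]
4. F_y = 12  [2·signedArea(DCF) = 2 ∩ F is the reflection of A across B]
   → F = (18, 12)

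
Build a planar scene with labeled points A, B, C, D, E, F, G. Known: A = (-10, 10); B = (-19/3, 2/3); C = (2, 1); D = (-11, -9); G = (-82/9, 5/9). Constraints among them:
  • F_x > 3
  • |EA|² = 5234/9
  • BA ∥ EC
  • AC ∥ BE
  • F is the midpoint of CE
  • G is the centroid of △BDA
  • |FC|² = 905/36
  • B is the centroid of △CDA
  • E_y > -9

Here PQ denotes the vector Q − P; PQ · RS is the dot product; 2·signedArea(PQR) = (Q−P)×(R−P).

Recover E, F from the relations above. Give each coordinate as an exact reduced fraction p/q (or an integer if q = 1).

1. E_x = 17/3  [BA ∥ EC ∩ AC ∥ BE]
2. E_y = -25/3  [BA ∥ EC ∩ AC ∥ BE]
   → E = (17/3, -25/3)
3. F_x = 23/6  [F is the midpoint of CE]
4. F_y = -11/3  [F is the midpoint of CE]
   → F = (23/6, -11/3)

E = (17/3, -25/3)
F = (23/6, -11/3)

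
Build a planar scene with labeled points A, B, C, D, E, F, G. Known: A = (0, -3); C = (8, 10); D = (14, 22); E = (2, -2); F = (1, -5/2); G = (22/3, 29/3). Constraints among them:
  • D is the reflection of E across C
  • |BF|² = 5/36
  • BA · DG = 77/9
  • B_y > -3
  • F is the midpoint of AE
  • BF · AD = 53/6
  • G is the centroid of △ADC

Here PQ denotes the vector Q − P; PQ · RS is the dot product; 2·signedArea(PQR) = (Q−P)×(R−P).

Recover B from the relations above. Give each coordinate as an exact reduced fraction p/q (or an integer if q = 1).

1. B_x = 2/3  [BF · AD = 53/6 ∩ BA · DG = 77/9]
2. B_y = -8/3  [BF · AD = 53/6 ∩ BA · DG = 77/9]
   → B = (2/3, -8/3)

B = (2/3, -8/3)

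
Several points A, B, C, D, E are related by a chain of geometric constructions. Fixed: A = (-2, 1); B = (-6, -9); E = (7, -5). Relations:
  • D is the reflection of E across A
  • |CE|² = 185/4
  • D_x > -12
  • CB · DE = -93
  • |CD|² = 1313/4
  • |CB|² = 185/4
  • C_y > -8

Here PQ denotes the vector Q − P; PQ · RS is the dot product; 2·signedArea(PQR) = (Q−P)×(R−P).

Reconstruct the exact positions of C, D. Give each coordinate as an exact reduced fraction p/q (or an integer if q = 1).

1. D_x = -11  [D is the reflection of E across A]
2. D_y = 7  [D is the reflection of E across A]
   → D = (-11, 7)
3. C_x = 1/2  [line -18·x + 12·y + 93 = 0 ∩ |CB|² = 185/4]
4. C_y = -7  [line -18·x + 12·y + 93 = 0 ∩ |CB|² = 185/4]
   → C = (1/2, -7)

C = (1/2, -7)
D = (-11, 7)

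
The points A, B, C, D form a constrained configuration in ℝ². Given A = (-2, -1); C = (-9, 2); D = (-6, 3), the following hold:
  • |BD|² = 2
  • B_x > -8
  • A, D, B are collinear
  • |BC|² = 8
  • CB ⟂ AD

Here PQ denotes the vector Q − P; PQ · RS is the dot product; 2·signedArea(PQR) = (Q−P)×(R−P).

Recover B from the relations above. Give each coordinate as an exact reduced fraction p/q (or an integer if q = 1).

B = (-7, 4)

1. B_x = -7  [A, D, B are collinear ∩ CB ⟂ AD]
2. B_y = 4  [A, D, B are collinear ∩ CB ⟂ AD]
   → B = (-7, 4)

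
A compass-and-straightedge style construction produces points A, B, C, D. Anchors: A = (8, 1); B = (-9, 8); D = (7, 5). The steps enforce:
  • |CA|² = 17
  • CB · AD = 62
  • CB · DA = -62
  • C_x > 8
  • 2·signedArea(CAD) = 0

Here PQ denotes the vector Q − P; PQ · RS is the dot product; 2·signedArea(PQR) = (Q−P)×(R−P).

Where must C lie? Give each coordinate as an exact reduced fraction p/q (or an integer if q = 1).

C = (9, -3)

1. C_x = 9  [2·signedArea(CAD) = 0 ∩ CB · DA = -62]
2. C_y = -3  [2·signedArea(CAD) = 0 ∩ CB · DA = -62]
   → C = (9, -3)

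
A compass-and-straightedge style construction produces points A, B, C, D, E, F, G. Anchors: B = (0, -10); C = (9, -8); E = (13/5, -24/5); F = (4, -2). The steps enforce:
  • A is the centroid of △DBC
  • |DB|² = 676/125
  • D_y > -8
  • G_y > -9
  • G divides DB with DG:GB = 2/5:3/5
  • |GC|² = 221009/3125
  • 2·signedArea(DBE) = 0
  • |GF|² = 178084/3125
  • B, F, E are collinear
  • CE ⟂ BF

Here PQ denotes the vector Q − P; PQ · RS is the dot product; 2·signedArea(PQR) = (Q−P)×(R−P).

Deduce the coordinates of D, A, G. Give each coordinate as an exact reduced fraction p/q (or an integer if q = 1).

1. D_x = 26/25  [line -26/5·x + 13/5·y + 26 = 0 ∩ |DB|² = 676/125]
2. D_y = -198/25  [line -26/5·x + 13/5·y + 26 = 0 ∩ |DB|² = 676/125]
   → D = (26/25, -198/25)
3. A_x = 251/75  [A is the centroid of △DBC]
4. A_y = -216/25  [A is the centroid of △DBC]
   → A = (251/75, -216/25)
5. G_x = 78/125  [G divides DB with DG:GB = 2/5:3/5]
6. G_y = -1094/125  [G divides DB with DG:GB = 2/5:3/5]
   → G = (78/125, -1094/125)

A = (251/75, -216/25)
D = (26/25, -198/25)
G = (78/125, -1094/125)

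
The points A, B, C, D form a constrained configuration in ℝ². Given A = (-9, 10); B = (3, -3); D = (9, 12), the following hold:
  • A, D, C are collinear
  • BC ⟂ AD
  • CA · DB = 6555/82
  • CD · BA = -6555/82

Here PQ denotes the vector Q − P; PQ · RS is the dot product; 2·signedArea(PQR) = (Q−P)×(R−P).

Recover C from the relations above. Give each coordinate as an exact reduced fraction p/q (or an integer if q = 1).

1. C_x = 117/82  [A, D, C are collinear ∩ BC ⟂ AD]
2. C_y = 915/82  [A, D, C are collinear ∩ BC ⟂ AD]
   → C = (117/82, 915/82)

C = (117/82, 915/82)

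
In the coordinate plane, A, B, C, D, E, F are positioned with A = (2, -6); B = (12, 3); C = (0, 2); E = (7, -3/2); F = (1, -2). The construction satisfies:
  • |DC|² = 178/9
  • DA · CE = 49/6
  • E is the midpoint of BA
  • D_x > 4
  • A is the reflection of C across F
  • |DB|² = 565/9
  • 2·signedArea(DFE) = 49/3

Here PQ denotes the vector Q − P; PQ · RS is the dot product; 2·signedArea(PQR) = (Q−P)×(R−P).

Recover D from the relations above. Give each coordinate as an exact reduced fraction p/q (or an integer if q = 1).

1. D_x = 13/3  [DA · CE = 49/6 ∩ 2·signedArea(DFE) = 49/3]
2. D_y = 1  [DA · CE = 49/6 ∩ 2·signedArea(DFE) = 49/3]
   → D = (13/3, 1)

D = (13/3, 1)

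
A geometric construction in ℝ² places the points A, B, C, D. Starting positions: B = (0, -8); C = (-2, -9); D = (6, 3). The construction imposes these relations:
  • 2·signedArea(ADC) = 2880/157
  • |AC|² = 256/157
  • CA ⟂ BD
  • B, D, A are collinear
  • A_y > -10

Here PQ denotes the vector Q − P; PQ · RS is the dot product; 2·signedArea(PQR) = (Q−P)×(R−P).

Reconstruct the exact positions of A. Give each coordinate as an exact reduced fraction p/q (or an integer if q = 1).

1. A_x = -138/157  [B, D, A are collinear ∩ CA ⟂ BD]
2. A_y = -1509/157  [B, D, A are collinear ∩ CA ⟂ BD]
   → A = (-138/157, -1509/157)

A = (-138/157, -1509/157)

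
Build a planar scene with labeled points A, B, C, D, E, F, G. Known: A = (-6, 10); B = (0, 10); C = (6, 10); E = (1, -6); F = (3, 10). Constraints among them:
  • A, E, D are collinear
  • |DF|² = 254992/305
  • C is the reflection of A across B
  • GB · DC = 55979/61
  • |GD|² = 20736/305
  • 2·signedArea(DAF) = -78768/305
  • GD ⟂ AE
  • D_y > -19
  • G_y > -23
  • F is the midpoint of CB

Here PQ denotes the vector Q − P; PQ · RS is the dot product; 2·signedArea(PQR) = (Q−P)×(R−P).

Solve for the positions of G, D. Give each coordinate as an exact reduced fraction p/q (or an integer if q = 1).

D = (1999/305, -5702/305)
G = (-1, -22)

1. D_x = 1999/305  [A, E, D are collinear ∩ 2·signedArea(DAF) = -78768/305]
2. D_y = -5702/305  [A, E, D are collinear ∩ 2·signedArea(DAF) = -78768/305]
   → D = (1999/305, -5702/305)
3. G_x = -1  [GB · DC = 55979/61 ∩ GD ⟂ AE]
4. G_y = -22  [GB · DC = 55979/61 ∩ GD ⟂ AE]
   → G = (-1, -22)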